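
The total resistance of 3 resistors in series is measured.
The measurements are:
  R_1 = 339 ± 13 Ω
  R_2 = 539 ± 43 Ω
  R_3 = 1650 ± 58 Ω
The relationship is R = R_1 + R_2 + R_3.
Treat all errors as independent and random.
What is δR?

73.4 Ω

Each term contributes (cᵢ δxᵢ)² to (δR)²:
  (δR_1)² = 169;  (δR_2)² = 1850;  (δR_3)² = 3360
δR = √(5380) = 73.4 Ω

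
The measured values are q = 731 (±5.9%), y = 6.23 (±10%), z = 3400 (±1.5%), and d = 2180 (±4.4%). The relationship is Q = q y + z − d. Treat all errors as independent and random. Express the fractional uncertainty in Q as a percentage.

9.35%

Let p = q·y = 4550. δp/p = √((1·δq/q)² + (1·δy/y)²) = √(0.00348 + 0.0100) = 0.116, so δp = 529.
Q = p + z − d: δQ = √(δp² + δz² + δd²) = √(2.8e+05 + 2600 + 9200) = 540
Q = 5770, so δQ/Q = 540/5770 = 0.0935.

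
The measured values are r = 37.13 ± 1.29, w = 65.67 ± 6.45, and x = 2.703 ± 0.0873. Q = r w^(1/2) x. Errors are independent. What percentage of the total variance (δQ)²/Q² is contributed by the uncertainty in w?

51.7%

(δQ/Q)² = (1·δr/r)² + (½·δw/w)² + (1·δx/x)²
  r term: (1×0.0347)² = 0.00121
  w term: (0.5×0.0982)² = 0.00241
  x term: (1×0.0323)² = 0.00104
Total = 0.00466. Share from w = 0.00241/0.00466 = 0.517.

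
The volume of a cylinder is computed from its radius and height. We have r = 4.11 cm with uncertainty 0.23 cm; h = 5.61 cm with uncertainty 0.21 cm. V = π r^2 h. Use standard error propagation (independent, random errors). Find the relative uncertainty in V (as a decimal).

0.118

Relative error in a monomial: (δV/V)² = Σ (nᵢ · δxᵢ/xᵢ)².
  (2·δr/r)² = (2×0.0560)² = 0.0125;  (1·δh/h)² = (1×0.0374)² = 0.00140
δV/V = √(0.0139) = 0.118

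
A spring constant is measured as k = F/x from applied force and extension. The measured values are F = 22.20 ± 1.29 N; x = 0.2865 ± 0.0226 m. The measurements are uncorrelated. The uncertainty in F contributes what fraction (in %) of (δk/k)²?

35.2%

(δk/k)² = (1·δF/F)² + (-1·δx/x)²
  F term: (1×0.0581)² = 0.00338
  x term: (-1×0.0789)² = 0.00622
Total = 0.00960. Share from F = 0.00338/0.00960 = 0.352.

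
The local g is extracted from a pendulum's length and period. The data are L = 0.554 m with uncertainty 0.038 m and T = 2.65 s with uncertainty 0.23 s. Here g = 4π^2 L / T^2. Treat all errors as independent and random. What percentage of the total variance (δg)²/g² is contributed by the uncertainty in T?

(δg/g)² = (1·δL/L)² + (-2·δT/T)²
  L term: (1×0.0686)² = 0.00470
  T term: (-2×0.0868)² = 0.0301
Total = 0.0348. Share from T = 0.0301/0.0348 = 0.865.

86.5%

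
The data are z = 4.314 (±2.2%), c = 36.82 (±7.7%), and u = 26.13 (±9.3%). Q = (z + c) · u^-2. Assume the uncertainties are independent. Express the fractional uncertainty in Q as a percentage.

19.8%

Let w = z + c = 41.13. δw = √(δz² + δc²) = √(0.00901 + 8.04) = 2.84, so δw/w = 0.0690.
Q is then a monomial in w, u:
δQ/Q = √((δw/w)² + (-2·δu/u)²) = √(0.00476 + 0.0346) = 0.198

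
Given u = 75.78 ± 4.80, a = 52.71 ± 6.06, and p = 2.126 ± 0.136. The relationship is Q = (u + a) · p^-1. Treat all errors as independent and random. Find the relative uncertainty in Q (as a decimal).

Let w = u + a = 128.5. δw = √(δu² + δa²) = √(23.0 + 36.7) = 7.73, so δw/w = 0.0602.
Q is then a monomial in w, p:
δQ/Q = √((δw/w)² + (-1·δp/p)²) = √(0.00362 + 0.00409) = 0.0878

0.0878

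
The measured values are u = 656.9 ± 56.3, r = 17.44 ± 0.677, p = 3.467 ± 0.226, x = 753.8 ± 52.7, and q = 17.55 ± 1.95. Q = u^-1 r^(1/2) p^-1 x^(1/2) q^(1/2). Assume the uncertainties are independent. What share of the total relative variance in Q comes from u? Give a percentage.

45.1%

(δQ/Q)² = (-1·δu/u)² + (½·δr/r)² + (-1·δp/p)² + (½·δx/x)² + (½·δq/q)²
  u term: (-1×0.0857)² = 0.00735
  r term: (0.5×0.0388)² = 0.000377
  p term: (-1×0.0652)² = 0.00425
  x term: (0.5×0.0699)² = 0.00122
  q term: (0.5×0.111)² = 0.00309
Total = 0.0163. Share from u = 0.00735/0.0163 = 0.451.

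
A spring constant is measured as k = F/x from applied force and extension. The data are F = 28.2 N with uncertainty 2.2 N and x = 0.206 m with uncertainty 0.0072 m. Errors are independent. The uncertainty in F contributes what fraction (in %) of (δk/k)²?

(δk/k)² = (1·δF/F)² + (-1·δx/x)²
  F term: (1×0.0780)² = 0.00609
  x term: (-1×0.0350)² = 0.00122
Total = 0.00731. Share from F = 0.00609/0.00731 = 0.833.

83.3%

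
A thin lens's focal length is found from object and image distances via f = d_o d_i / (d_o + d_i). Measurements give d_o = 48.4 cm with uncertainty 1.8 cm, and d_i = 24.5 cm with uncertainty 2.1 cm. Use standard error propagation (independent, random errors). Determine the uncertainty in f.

0.948 cm

∂f/∂d_o = (d_i/(d_o+d_i))² = 0.113;  ∂f/∂d_i = (d_o/(d_o+d_i))² = 0.441
δf = √((∂f/∂d_o · δd_o)² + (∂f/∂d_i · δd_i)²) = √(0.0413 + 0.857) = 0.948 cm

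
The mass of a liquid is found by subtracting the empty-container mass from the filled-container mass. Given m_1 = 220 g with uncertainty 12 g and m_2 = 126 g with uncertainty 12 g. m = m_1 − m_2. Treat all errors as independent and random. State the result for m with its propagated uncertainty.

Sums and differences: (δm)² = Σ (cᵢ δxᵢ)².
  (δm_1)² = 144;  (δm_2)² = 144
δm = √(288) = 17.0 g
m = 94.0 g.

94.0 ± 17.0 g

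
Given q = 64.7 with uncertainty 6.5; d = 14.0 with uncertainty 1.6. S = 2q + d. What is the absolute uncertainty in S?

S is a linear combination, so absolute uncertainties add in quadrature:
  (2·δq)² = 169;  (δd)² = 2.56
δS = √(172) = 13.1

13.1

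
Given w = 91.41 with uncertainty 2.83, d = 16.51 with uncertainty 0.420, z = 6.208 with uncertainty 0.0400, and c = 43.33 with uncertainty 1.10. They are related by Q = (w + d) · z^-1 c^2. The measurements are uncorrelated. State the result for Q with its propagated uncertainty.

32640 ± 1880

Let u = w + d = 107.9. δu = √(δw² + δd²) = √(8.01 + 0.176) = 2.86, so δu/u = 0.0265.
Q is then a monomial in u, z, c:
δQ/Q = √((δu/u)² + (-1·δz/z)² + (2·δc/c)²) = √(0.000703 + 4.15e-05 + 0.00258) = 0.0576
Q = 32640, so δQ = 0.0576 × 32640 = 1880.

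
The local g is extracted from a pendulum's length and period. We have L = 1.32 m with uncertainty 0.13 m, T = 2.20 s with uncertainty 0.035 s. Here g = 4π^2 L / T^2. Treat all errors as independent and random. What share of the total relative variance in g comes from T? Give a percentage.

(δg/g)² = (1·δL/L)² + (-2·δT/T)²
  L term: (1×0.0985)² = 0.00970
  T term: (-2×0.0159)² = 0.00101
Total = 0.0107. Share from T = 0.00101/0.0107 = 0.0945.

9.45%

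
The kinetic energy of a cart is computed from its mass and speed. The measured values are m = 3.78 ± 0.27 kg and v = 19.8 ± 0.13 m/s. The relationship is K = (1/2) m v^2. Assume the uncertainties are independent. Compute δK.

53.8 J

Each factor contributes (exponent × relative error)² to (δK/K)²:
  (1·δm/m)² = (1×0.0714)² = 0.00510;  (2·δv/v)² = (2×0.00657)² = 0.000172
δK/K = √(0.00527) = 0.0726
K = 741 J, so δK = 0.0726 × 741 = 53.8 J.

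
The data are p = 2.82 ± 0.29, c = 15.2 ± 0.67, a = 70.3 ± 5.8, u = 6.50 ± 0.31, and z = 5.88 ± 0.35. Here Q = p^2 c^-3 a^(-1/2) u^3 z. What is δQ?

0.128

Since Q is a product/quotient, work with relative uncertainties:
  (2·δp/p)² = (2×0.103)² = 0.0423;  (-3·δc/c)² = (-3×0.0441)² = 0.0175;  (−½·δa/a)² = (-0.5×0.0825)² = 0.00170;  (3·δu/u)² = (3×0.0477)² = 0.0205;  (1·δz/z)² = (1×0.0595)² = 0.00354
δQ/Q = √(0.0855) = 0.292
Q = 0.436, so δQ = 0.292 × 0.436 = 0.128.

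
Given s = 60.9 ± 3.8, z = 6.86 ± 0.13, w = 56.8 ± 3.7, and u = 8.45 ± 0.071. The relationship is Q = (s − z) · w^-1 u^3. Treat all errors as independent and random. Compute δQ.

Let h = s − z = 54.0. δh = √(δs² + δz²) = √(14.4 + 0.0169) = 3.80, so δh/h = 0.0704.
Q is then a monomial in h, w, u:
δQ/Q = √((δh/h)² + (-1·δw/w)² + (3·δu/u)²) = √(0.00495 + 0.00424 + 0.000635) = 0.0991
Q = 574, so δQ = 0.0991 × 574 = 56.9.

56.9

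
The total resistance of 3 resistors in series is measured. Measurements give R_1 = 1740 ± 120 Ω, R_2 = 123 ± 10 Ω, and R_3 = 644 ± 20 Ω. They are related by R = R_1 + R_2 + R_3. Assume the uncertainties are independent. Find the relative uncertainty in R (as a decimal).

0.0487

Each term contributes (cᵢ δxᵢ)² to (δR)²:
  (δR_1)² = 14400;  (δR_2)² = 100;  (δR_3)² = 400
δR = √(14900) = 122 Ω
R = 2510 Ω, so δR/R = 122/2510 = 0.0487.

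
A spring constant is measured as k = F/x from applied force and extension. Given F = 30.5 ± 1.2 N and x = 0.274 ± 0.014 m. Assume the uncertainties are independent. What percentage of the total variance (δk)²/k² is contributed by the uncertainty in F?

(δk/k)² = (1·δF/F)² + (-1·δx/x)²
  F term: (1×0.0393)² = 0.00155
  x term: (-1×0.0511)² = 0.00261
Total = 0.00416. Share from F = 0.00155/0.00416 = 0.372.

37.2%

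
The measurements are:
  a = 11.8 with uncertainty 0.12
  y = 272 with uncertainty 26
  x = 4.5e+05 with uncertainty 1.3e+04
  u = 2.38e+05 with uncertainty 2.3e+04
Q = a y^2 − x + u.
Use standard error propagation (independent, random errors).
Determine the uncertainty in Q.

1.69e+05

Let p = a·y^2 = 8.73e+05. δp/p = √((1·δa/a)² + (2·δy/y)²) = √(0.000103 + 0.0365) = 0.191, so δp = 1.67e+05.
Q = p − x + u: δQ = √(δp² + δx² + δu²) = √(2.79e+10 + 1.69e+08 + 5.29e+08) = 1.69e+05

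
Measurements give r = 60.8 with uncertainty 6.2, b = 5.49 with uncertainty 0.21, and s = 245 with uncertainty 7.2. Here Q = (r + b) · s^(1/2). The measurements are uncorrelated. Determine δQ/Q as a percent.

9.47%

Let u = r + b = 66.3. δu = √(δr² + δb²) = √(38.4 + 0.0441) = 6.20, so δu/u = 0.0936.
Q is then a monomial in u, s:
δQ/Q = √((δu/u)² + (½·δs/s)²) = √(0.00876 + 0.000216) = 0.0947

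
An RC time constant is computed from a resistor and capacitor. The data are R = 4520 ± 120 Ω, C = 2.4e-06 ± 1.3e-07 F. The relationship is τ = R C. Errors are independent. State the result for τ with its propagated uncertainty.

For a monomial τ ∝ R, C, fractional errors add in quadrature:
  (1·δR/R)² = (1×0.0265)² = 0.000705;  (1·δC/C)² = (1×0.0542)² = 0.00293
δτ/τ = √(0.00364) = 0.0603
τ = 0.0108 s, so δτ = 0.0603 × 0.0108 = 0.000654 s.

0.0108 ± 0.000654 s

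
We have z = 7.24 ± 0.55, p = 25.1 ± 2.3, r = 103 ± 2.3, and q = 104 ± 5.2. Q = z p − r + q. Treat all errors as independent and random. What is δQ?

22.4

Let w = z·p = 182. δw/w = √((1·δz/z)² + (1·δp/p)²) = √(0.00577 + 0.00840) = 0.119, so δw = 21.6.
Q = w − r + q: δQ = √(δw² + δr² + δq²) = √(468 + 5.29 + 27.0) = 22.4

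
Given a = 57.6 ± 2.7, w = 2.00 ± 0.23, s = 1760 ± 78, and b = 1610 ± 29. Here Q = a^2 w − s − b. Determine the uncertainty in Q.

988

Let p = a^2·w = 6640. δp/p = √((2·δa/a)² + (1·δw/w)²) = √(0.00879 + 0.0132) = 0.148, so δp = 985.
Q = p − s − b: δQ = √(δp² + δs² + δb²) = √(9.69e+05 + 6080 + 841) = 988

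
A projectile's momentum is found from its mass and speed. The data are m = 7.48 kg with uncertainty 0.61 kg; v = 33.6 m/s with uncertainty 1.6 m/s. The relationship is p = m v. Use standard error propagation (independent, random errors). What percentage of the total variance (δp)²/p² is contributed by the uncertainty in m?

74.6%

(δp/p)² = (1·δm/m)² + (1·δv/v)²
  m term: (1×0.0816)² = 0.00665
  v term: (1×0.0476)² = 0.00227
Total = 0.00892. Share from m = 0.00665/0.00892 = 0.746.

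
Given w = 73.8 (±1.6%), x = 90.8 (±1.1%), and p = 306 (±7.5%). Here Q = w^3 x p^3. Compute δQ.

2.41e+14

Q is a product of powers, so relative uncertainties combine in quadrature:
  (3·δw/w)² = (3×0.0160)² = 0.00230;  (1·δx/x)² = (1×0.0110)² = 0.000121;  (3·δp/p)² = (3×0.0750)² = 0.0506
δQ/Q = √(0.0530) = 0.230
Q = 1.05e+15, so δQ = 0.230 × 1.05e+15 = 2.41e+14.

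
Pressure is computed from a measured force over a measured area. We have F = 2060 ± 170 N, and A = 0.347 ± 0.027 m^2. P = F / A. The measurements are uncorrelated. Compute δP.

Since P is a product/quotient, work with relative uncertainties:
  (1·δF/F)² = (1×0.0825)² = 0.00681;  (-1·δA/A)² = (-1×0.0778)² = 0.00605
δP/P = √(0.0129) = 0.113
P = 5940 Pa, so δP = 0.113 × 5940 = 673 Pa.

673 Pa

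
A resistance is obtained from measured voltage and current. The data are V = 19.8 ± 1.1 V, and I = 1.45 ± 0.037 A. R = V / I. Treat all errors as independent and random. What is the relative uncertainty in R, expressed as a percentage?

For a monomial R ∝ V, I^-1, fractional errors add in quadrature:
  (1·δV/V)² = (1×0.0556)² = 0.00309;  (-1·δI/I)² = (-1×0.0255)² = 0.000651
δR/R = √(0.00374) = 0.0611

6.11%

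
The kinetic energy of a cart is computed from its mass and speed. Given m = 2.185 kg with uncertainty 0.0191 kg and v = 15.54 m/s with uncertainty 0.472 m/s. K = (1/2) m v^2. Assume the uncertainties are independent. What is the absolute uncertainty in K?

For a monomial K ∝ m, v^2, fractional errors add in quadrature:
  (1·δm/m)² = (1×0.00874)² = 7.64e-05;  (2·δv/v)² = (2×0.0304)² = 0.00369
δK/K = √(0.00377) = 0.0614
K = 263.8 J, so δK = 0.0614 × 263.8 = 16.2 J.

16.2 J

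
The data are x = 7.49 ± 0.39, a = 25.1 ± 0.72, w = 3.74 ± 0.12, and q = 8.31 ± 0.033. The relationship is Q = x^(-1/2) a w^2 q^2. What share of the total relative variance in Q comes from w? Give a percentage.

(δQ/Q)² = (−½·δx/x)² + (1·δa/a)² + (2·δw/w)² + (2·δq/q)²
  x term: (-0.5×0.0521)² = 0.000678
  a term: (1×0.0287)² = 0.000823
  w term: (2×0.0321)² = 0.00412
  q term: (2×0.00397)² = 6.31e-05
Total = 0.00568. Share from w = 0.00412/0.00568 = 0.725.

72.5%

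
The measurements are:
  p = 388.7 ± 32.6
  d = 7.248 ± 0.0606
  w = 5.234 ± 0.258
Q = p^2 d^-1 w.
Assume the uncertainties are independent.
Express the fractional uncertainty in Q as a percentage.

Products/powers → add relative errors in quadrature, weighted by exponent:
  (2·δp/p)² = (2×0.0839)² = 0.0281;  (-1·δd/d)² = (-1×0.00836)² = 6.99e-05;  (1·δw/w)² = (1×0.0493)² = 0.00243
δQ/Q = √(0.0306) = 0.175

17.5%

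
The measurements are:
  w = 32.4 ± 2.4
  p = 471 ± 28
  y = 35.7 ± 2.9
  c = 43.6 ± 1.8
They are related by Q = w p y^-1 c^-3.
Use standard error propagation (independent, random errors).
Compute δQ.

Products/powers → add relative errors in quadrature, weighted by exponent:
  (1·δw/w)² = (1×0.0741)² = 0.00549;  (1·δp/p)² = (1×0.0594)² = 0.00353;  (-1·δy/y)² = (-1×0.0812)² = 0.00660;  (-3·δc/c)² = (-3×0.0413)² = 0.0153
δQ/Q = √(0.0310) = 0.176
Q = 0.00516, so δQ = 0.176 × 0.00516 = 0.000907.

0.000907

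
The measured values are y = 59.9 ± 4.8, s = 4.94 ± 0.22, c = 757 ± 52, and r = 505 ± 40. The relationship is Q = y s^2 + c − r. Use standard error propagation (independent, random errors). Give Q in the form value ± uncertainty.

Let p = y·s^2 = 1460. δp/p = √((1·δy/y)² + (2·δs/s)²) = √(0.00642 + 0.00793) = 0.120, so δp = 175.
Q = p + c − r: δQ = √(δp² + δc² + δr²) = √(30700 + 2700 + 1600) = 187
Q = 1710.

1710 ± 187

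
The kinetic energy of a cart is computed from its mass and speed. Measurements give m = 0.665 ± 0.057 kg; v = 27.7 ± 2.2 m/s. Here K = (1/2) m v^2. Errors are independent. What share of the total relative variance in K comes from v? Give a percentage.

(δK/K)² = (1·δm/m)² + (2·δv/v)²
  m term: (1×0.0857)² = 0.00735
  v term: (2×0.0794)² = 0.0252
Total = 0.0326. Share from v = 0.0252/0.0326 = 0.774.

77.4%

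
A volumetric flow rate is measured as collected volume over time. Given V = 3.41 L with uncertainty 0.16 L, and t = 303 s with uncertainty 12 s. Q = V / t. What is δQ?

0.000691 L/s

For a monomial Q ∝ V, t^-1, fractional errors add in quadrature:
  (1·δV/V)² = (1×0.0469)² = 0.00220;  (-1·δt/t)² = (-1×0.0396)² = 0.00157
δQ/Q = √(0.00377) = 0.0614
Q = 0.0113 L/s, so δQ = 0.0614 × 0.0113 = 0.000691 L/s.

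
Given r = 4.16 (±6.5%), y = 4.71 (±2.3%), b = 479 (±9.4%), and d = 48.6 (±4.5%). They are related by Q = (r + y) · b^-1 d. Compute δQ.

0.0983

Let u = r + y = 8.87. δu = √(δr² + δy²) = √(0.0731 + 0.0117) = 0.291, so δu/u = 0.0328.
Q is then a monomial in u, b, d:
δQ/Q = √((δu/u)² + (-1·δb/b)² + (1·δd/d)²) = √(0.00108 + 0.00884 + 0.00202) = 0.109
Q = 0.900, so δQ = 0.109 × 0.900 = 0.0983.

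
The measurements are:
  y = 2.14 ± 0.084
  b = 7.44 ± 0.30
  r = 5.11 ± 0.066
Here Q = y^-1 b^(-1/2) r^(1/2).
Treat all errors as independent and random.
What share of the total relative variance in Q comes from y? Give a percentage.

(δQ/Q)² = (-1·δy/y)² + (−½·δb/b)² + (½·δr/r)²
  y term: (-1×0.0393)² = 0.00154
  b term: (-0.5×0.0403)² = 0.000406
  r term: (0.5×0.0129)² = 4.17e-05
Total = 0.00199. Share from y = 0.00154/0.00199 = 0.775.

77.5%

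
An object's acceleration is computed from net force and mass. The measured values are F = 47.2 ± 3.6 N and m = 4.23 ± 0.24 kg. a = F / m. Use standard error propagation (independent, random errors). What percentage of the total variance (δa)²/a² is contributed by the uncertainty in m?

35.6%

(δa/a)² = (1·δF/F)² + (-1·δm/m)²
  F term: (1×0.0763)² = 0.00582
  m term: (-1×0.0567)² = 0.00322
Total = 0.00904. Share from m = 0.00322/0.00904 = 0.356.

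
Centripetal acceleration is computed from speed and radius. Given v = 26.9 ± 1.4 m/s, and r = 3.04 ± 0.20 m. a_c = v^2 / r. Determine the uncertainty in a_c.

Relative error in a monomial: (δa_c/a_c)² = Σ (nᵢ · δxᵢ/xᵢ)².
  (2·δv/v)² = (2×0.0520)² = 0.0108;  (-1·δr/r)² = (-1×0.0658)² = 0.00433
δa_c/a_c = √(0.0152) = 0.123
a_c = 238 m/s^2, so δa_c = 0.123 × 238 = 29.3 m/s^2.

29.3 m/s^2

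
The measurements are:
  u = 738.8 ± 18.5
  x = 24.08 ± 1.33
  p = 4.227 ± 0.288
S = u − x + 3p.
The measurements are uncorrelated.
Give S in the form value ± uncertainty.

727.4 ± 18.6

Absolute uncertainties add in quadrature for a linear combination:
  (δu)² = 342;  (δx)² = 1.77;  (3·δp)² = 0.746
δS = √(345) = 18.6
S = 727.4.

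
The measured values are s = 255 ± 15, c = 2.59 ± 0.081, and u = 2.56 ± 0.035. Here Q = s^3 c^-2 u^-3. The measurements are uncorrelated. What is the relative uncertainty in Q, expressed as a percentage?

19.2%

Products/powers → add relative errors in quadrature, weighted by exponent:
  (3·δs/s)² = (3×0.0588)² = 0.0311;  (-2·δc/c)² = (-2×0.0313)² = 0.00391;  (-3·δu/u)² = (-3×0.0137)² = 0.00168
δQ/Q = √(0.0367) = 0.192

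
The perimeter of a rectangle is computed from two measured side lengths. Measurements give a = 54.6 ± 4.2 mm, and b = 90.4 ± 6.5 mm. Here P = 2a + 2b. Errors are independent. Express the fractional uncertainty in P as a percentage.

5.34%

P is a linear combination, so absolute uncertainties add in quadrature:
  (2·δa)² = 70.6;  (2·δb)² = 169
δP = √(240) = 15.5 mm
P = 290 mm, so δP/P = 15.5/290 = 0.0534.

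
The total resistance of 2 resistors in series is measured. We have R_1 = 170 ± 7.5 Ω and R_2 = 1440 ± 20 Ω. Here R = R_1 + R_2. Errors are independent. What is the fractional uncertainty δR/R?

R is a linear combination, so absolute uncertainties add in quadrature:
  (δR_1)² = 56.2;  (δR_2)² = 400
δR = √(456) = 21.4 Ω
R = 1610 Ω, so δR/R = 21.4/1610 = 0.0133.

0.0133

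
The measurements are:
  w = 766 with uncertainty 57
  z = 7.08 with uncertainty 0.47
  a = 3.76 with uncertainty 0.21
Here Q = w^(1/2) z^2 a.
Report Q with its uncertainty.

5220 ± 776

Relative error in a monomial: (δQ/Q)² = Σ (nᵢ · δxᵢ/xᵢ)².
  (½·δw/w)² = (0.5×0.0744)² = 0.00138;  (2·δz/z)² = (2×0.0664)² = 0.0176;  (1·δa/a)² = (1×0.0559)² = 0.00312
δQ/Q = √(0.0221) = 0.149
Q = 5220, so δQ = 0.149 × 5220 = 776.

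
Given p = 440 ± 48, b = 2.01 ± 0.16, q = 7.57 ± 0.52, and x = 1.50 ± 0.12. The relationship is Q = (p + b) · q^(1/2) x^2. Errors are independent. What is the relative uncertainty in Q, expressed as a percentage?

Let u = p + b = 442. δu = √(δp² + δb²) = √(2300 + 0.0256) = 48.0, so δu/u = 0.109.
Q is then a monomial in u, q, x:
δQ/Q = √((δu/u)² + (½·δq/q)² + (2·δx/x)²) = √(0.0118 + 0.00118 + 0.0256) = 0.196

19.6%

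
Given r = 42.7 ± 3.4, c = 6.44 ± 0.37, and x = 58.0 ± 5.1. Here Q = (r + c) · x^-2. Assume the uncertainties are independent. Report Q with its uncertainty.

0.0146 ± 0.00276

Let u = r + c = 49.1. δu = √(δr² + δc²) = √(11.6 + 0.137) = 3.42, so δu/u = 0.0696.
Q is then a monomial in u, x:
δQ/Q = √((δu/u)² + (-2·δx/x)²) = √(0.00484 + 0.0309) = 0.189
Q = 0.0146, so δQ = 0.189 × 0.0146 = 0.00276.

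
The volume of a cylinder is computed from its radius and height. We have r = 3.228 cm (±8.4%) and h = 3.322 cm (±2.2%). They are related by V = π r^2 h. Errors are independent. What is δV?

Since V is a product/quotient, work with relative uncertainties:
  (2·δr/r)² = (2×0.0840)² = 0.0282;  (1·δh/h)² = (1×0.0220)² = 0.000484
δV/V = √(0.0287) = 0.169
V = 108.7 cm^3, so δV = 0.169 × 108.7 = 18.4 cm^3.

18.4 cm^3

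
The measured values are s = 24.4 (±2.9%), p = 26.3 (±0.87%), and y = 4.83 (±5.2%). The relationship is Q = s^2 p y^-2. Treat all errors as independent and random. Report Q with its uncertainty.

Q is a product of powers, so relative uncertainties combine in quadrature:
  (2·δs/s)² = (2×0.0290)² = 0.00336;  (1·δp/p)² = (1×0.00870)² = 7.57e-05;  (-2·δy/y)² = (-2×0.0520)² = 0.0108
δQ/Q = √(0.0143) = 0.119
Q = 671, so δQ = 0.119 × 671 = 80.1.

671 ± 80.1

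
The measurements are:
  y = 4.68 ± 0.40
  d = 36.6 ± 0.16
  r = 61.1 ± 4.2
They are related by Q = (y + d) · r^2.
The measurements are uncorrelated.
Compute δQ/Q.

0.138

Let u = y + d = 41.3. δu = √(δy² + δd²) = √(0.160 + 0.0256) = 0.431, so δu/u = 0.0104.
Q is then a monomial in u, r:
δQ/Q = √((δu/u)² + (2·δr/r)²) = √(0.000109 + 0.0189) = 0.138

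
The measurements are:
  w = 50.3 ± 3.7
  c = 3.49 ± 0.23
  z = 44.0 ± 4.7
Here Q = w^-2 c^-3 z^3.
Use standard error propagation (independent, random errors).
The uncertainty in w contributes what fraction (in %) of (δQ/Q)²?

13.2%

(δQ/Q)² = (-2·δw/w)² + (-3·δc/c)² + (3·δz/z)²
  w term: (-2×0.0736)² = 0.0216
  c term: (-3×0.0659)² = 0.0391
  z term: (3×0.107)² = 0.103
Total = 0.163. Share from w = 0.0216/0.163 = 0.132.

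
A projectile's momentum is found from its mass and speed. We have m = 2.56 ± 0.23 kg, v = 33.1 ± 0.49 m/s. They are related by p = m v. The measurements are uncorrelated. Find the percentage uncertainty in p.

For a monomial p ∝ m, v, fractional errors add in quadrature:
  (1·δm/m)² = (1×0.0898)² = 0.00807;  (1·δv/v)² = (1×0.0148)² = 0.000219
δp/p = √(0.00829) = 0.0911

9.11%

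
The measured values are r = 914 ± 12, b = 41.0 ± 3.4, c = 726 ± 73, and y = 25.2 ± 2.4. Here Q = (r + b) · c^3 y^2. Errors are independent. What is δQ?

Let u = r + b = 955. δu = √(δr² + δb²) = √(144 + 11.6) = 12.5, so δu/u = 0.0131.
Q is then a monomial in u, c, y:
δQ/Q = √((δu/u)² + (3·δc/c)² + (2·δy/y)²) = √(0.000171 + 0.0910 + 0.0363) = 0.357
Q = 2.32e+14, so δQ = 0.357 × 2.32e+14 = 8.28e+13.

8.28e+13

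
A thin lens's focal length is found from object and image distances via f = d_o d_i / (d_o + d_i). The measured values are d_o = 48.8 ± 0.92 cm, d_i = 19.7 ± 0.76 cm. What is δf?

0.393 cm

∂f/∂d_o = (d_i/(d_o+d_i))² = 0.0827;  ∂f/∂d_i = (d_o/(d_o+d_i))² = 0.508
δf = √((∂f/∂d_o · δd_o)² + (∂f/∂d_i · δd_i)²) = √(0.00579 + 0.149) = 0.393 cm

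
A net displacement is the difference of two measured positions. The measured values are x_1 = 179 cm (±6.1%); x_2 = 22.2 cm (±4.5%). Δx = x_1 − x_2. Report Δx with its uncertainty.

157 ± 11.0 cm

Δx is a linear combination, so absolute uncertainties add in quadrature:
  (δx_1)² = 119;  (δx_2)² = 0.998
δΔx = √(120) = 11.0 cm
Δx = 157 cm.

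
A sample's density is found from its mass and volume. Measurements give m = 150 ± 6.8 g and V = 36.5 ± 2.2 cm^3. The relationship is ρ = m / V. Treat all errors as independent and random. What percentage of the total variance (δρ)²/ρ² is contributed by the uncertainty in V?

63.9%

(δρ/ρ)² = (1·δm/m)² + (-1·δV/V)²
  m term: (1×0.0453)² = 0.00206
  V term: (-1×0.0603)² = 0.00363
Total = 0.00569. Share from V = 0.00363/0.00569 = 0.639.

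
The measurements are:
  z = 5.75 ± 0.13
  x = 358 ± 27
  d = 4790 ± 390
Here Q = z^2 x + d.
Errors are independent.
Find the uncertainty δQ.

1110

Let p = z^2·x = 11800. δp/p = √((2·δz/z)² + (1·δx/x)²) = √(0.00204 + 0.00569) = 0.0879, so δp = 1040.
Q = p + d: δQ = √(δp² + δd²) = √(1.08e+06 + 1.52e+05) = 1110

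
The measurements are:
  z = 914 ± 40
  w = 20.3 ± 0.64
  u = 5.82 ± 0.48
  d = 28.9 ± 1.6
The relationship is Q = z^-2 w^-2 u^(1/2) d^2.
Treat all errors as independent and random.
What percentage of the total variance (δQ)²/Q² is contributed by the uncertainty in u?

6.64%

(δQ/Q)² = (-2·δz/z)² + (-2·δw/w)² + (½·δu/u)² + (2·δd/d)²
  z term: (-2×0.0438)² = 0.00766
  w term: (-2×0.0315)² = 0.00398
  u term: (0.5×0.0825)² = 0.00170
  d term: (2×0.0554)² = 0.0123
Total = 0.0256. Share from u = 0.00170/0.0256 = 0.0664.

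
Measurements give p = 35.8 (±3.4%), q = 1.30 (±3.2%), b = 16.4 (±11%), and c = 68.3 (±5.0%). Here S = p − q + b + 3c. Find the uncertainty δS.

10.5

S is a linear combination, so absolute uncertainties add in quadrature:
  (δp)² = 1.48;  (δq)² = 0.00173;  (δb)² = 3.25;  (3·δc)² = 105
δS = √(110) = 10.5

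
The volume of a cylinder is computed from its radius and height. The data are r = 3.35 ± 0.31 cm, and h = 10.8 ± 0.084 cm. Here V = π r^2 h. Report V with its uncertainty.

Products/powers → add relative errors in quadrature, weighted by exponent:
  (2·δr/r)² = (2×0.0925)² = 0.0343;  (1·δh/h)² = (1×0.00778)² = 6.05e-05
δV/V = √(0.0343) = 0.185
V = 381 cm^3, so δV = 0.185 × 381 = 70.5 cm^3.

381 ± 70.5 cm^3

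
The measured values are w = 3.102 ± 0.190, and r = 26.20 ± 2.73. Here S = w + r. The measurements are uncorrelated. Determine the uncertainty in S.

For a sum/difference, combine absolute errors in quadrature:
  (δw)² = 0.0361;  (δr)² = 7.45
δS = √(7.49) = 2.74

2.74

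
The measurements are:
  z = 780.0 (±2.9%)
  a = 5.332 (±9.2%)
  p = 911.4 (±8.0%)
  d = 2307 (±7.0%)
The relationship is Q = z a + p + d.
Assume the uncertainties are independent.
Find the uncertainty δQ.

439

Let w = z·a = 4159. δw/w = √((1·δz/z)² + (1·δa/a)²) = √(0.000841 + 0.00846) = 0.0965, so δw = 401.
Q = w + p + d: δQ = √(δw² + δp² + δd²) = √(1.61e+05 + 5320 + 26100) = 439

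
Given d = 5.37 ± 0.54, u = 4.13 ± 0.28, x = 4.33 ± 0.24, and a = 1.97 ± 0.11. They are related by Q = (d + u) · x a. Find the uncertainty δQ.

Let w = d + u = 9.50. δw = √(δd² + δu²) = √(0.292 + 0.0784) = 0.608, so δw/w = 0.0640.
Q is then a monomial in w, x, a:
δQ/Q = √((δw/w)² + (1·δx/x)² + (1·δa/a)²) = √(0.00410 + 0.00307 + 0.00312) = 0.101
Q = 81.0, so δQ = 0.101 × 81.0 = 8.22.

8.22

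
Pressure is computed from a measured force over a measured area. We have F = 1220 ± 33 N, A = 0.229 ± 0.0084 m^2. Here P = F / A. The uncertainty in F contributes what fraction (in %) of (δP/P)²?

35.2%

(δP/P)² = (1·δF/F)² + (-1·δA/A)²
  F term: (1×0.0270)² = 0.000732
  A term: (-1×0.0367)² = 0.00135
Total = 0.00208. Share from F = 0.000732/0.00208 = 0.352.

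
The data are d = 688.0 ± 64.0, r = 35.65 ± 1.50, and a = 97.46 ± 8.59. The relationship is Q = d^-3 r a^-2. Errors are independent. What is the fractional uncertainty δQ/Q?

Each factor contributes (exponent × relative error)² to (δQ/Q)²:
  (-3·δd/d)² = (-3×0.0930)² = 0.0779;  (1·δr/r)² = (1×0.0421)² = 0.00177;  (-2·δa/a)² = (-2×0.0881)² = 0.0311
δQ/Q = √(0.111) = 0.333

0.333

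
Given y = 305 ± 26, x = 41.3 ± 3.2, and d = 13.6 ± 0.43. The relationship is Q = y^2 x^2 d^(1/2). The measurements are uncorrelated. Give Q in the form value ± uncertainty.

(5.85 ± 1.35) × 10^8

Since Q is a product/quotient, work with relative uncertainties:
  (2·δy/y)² = (2×0.0852)² = 0.0291;  (2·δx/x)² = (2×0.0775)² = 0.0240;  (½·δd/d)² = (0.5×0.0316)² = 0.000250
δQ/Q = √(0.0533) = 0.231
Q = 5.85e+08, so δQ = 0.231 × 5.85e+08 = 1.35e+08.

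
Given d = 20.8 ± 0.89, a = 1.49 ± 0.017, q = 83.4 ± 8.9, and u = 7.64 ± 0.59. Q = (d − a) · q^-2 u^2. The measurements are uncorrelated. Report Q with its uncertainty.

Let w = d − a = 19.3. δw = √(δd² + δa²) = √(0.792 + 0.000289) = 0.890, so δw/w = 0.0461.
Q is then a monomial in w, q, u:
δQ/Q = √((δw/w)² + (-2·δq/q)² + (2·δu/u)²) = √(0.00213 + 0.0456 + 0.0239) = 0.267
Q = 0.162, so δQ = 0.267 × 0.162 = 0.0433.

0.162 ± 0.0433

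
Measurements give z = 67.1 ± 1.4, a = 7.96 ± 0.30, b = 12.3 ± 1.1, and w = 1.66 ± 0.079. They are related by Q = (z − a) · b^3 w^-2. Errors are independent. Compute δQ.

Let u = z − a = 59.1. δu = √(δz² + δa²) = √(1.96 + 0.0900) = 1.43, so δu/u = 0.0242.
Q is then a monomial in u, b, w:
δQ/Q = √((δu/u)² + (3·δb/b)² + (-2·δw/w)²) = √(0.000586 + 0.0720 + 0.00906) = 0.286
Q = 39900, so δQ = 0.286 × 39900 = 11400.

11400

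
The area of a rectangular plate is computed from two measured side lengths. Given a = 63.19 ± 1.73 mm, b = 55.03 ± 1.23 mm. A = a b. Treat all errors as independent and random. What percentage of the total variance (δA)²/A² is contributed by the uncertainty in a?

60.0%

(δA/A)² = (1·δa/a)² + (1·δb/b)²
  a term: (1×0.0274)² = 0.000750
  b term: (1×0.0224)² = 0.000500
Total = 0.00125. Share from a = 0.000750/0.00125 = 0.600.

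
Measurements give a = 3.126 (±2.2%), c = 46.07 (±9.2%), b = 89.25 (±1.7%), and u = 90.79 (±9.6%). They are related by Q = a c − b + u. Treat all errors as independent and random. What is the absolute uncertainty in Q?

16.2

Let p = a·c = 144.0. δp/p = √((1·δa/a)² + (1·δc/c)²) = √(0.000484 + 0.00846) = 0.0946, so δp = 13.6.
Q = p − b + u: δQ = √(δp² + δb² + δu²) = √(186 + 2.30 + 76.0) = 16.2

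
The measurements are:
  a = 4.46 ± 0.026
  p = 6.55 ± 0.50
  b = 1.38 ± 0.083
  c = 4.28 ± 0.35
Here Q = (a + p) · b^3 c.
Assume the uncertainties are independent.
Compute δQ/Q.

0.203

Let u = a + p = 11.0. δu = √(δa² + δp²) = √(0.000676 + 0.250) = 0.501, so δu/u = 0.0455.
Q is then a monomial in u, b, c:
δQ/Q = √((δu/u)² + (3·δb/b)² + (1·δc/c)²) = √(0.00207 + 0.0326 + 0.00669) = 0.203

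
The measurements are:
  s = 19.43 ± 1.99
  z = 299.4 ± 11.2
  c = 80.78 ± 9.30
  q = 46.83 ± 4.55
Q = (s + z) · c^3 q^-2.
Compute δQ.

Let u = s + z = 318.8. δu = √(δs² + δz²) = √(3.96 + 125) = 11.4, so δu/u = 0.0357.
Q is then a monomial in u, c, q:
δQ/Q = √((δu/u)² + (3·δc/c)² + (-2·δq/q)²) = √(0.00127 + 0.119 + 0.0378) = 0.398
Q = 76630, so δQ = 0.398 × 76630 = 30500.

30500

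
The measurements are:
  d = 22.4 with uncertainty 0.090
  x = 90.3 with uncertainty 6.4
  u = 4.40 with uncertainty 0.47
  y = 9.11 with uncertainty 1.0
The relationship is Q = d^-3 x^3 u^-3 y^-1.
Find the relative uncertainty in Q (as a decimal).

0.400

Relative error in a monomial: (δQ/Q)² = Σ (nᵢ · δxᵢ/xᵢ)².
  (-3·δd/d)² = (-3×0.00402)² = 0.000145;  (3·δx/x)² = (3×0.0709)² = 0.0452;  (-3·δu/u)² = (-3×0.107)² = 0.103;  (-1·δy/y)² = (-1×0.110)² = 0.0120
δQ/Q = √(0.160) = 0.400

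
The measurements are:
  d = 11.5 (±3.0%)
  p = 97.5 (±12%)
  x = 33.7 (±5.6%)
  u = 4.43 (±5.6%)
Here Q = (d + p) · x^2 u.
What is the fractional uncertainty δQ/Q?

0.165

Let w = d + p = 109. δw = √(δd² + δp²) = √(0.119 + 137) = 11.7, so δw/w = 0.107.
Q is then a monomial in w, x, u:
δQ/Q = √((δw/w)² + (2·δx/x)² + (1·δu/u)²) = √(0.0115 + 0.0125 + 0.00314) = 0.165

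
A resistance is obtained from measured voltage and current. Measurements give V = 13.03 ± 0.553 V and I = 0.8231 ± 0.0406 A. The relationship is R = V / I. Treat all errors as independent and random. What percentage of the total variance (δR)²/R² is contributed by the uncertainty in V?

42.5%

(δR/R)² = (1·δV/V)² + (-1·δI/I)²
  V term: (1×0.0424)² = 0.00180
  I term: (-1×0.0493)² = 0.00243
Total = 0.00423. Share from V = 0.00180/0.00423 = 0.425.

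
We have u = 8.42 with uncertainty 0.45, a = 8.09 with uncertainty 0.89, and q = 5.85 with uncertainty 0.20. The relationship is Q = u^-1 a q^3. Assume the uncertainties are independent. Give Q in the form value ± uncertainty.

192 ± 30.7

Q is a product of powers, so relative uncertainties combine in quadrature:
  (-1·δu/u)² = (-1×0.0534)² = 0.00286;  (1·δa/a)² = (1×0.110)² = 0.0121;  (3·δq/q)² = (3×0.0342)² = 0.0105
δQ/Q = √(0.0255) = 0.160
Q = 192, so δQ = 0.160 × 192 = 30.7.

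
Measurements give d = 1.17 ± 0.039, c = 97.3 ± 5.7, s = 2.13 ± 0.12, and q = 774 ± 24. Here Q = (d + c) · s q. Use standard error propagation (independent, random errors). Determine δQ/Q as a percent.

Let u = d + c = 98.5. δu = √(δd² + δc²) = √(0.00152 + 32.5) = 5.70, so δu/u = 0.0579.
Q is then a monomial in u, s, q:
δQ/Q = √((δu/u)² + (1·δs/s)² + (1·δq/q)²) = √(0.00335 + 0.00317 + 0.000961) = 0.0865

8.65%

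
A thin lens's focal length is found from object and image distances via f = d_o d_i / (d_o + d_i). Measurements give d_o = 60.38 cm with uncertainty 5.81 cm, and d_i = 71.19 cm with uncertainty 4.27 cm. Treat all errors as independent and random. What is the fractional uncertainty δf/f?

∂f/∂d_o = (d_i/(d_o+d_i))² = 0.293;  ∂f/∂d_i = (d_o/(d_o+d_i))² = 0.211
δf = √((∂f/∂d_o · δd_o)² + (∂f/∂d_i · δd_i)²) = √(2.89 + 0.809) = 1.92 cm
f = 32.67 cm, so δf/f = 1.92/32.67 = 0.0589.

0.0589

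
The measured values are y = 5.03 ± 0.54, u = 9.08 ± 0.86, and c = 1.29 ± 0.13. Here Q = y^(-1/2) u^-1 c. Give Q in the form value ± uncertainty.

0.0633 ± 0.00940

For a monomial Q ∝ y^(-1/2), u^-1, c, fractional errors add in quadrature:
  (−½·δy/y)² = (-0.5×0.107)² = 0.00288;  (-1·δu/u)² = (-1×0.0947)² = 0.00897;  (1·δc/c)² = (1×0.101)² = 0.0102
δQ/Q = √(0.0220) = 0.148
Q = 0.0633, so δQ = 0.148 × 0.0633 = 0.00940.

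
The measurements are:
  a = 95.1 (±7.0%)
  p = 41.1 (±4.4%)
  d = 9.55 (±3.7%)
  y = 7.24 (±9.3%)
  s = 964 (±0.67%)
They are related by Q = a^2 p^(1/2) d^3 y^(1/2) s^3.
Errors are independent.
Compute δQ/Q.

For a monomial Q ∝ a^2, p^(1/2), d^3, y^(1/2), s^3, fractional errors add in quadrature:
  (2·δa/a)² = (2×0.0700)² = 0.0196;  (½·δp/p)² = (0.5×0.0440)² = 0.000484;  (3·δd/d)² = (3×0.0370)² = 0.0123;  (½·δy/y)² = (0.5×0.0930)² = 0.00216;  (3·δs/s)² = (3×0.00670)² = 0.000404
δQ/Q = √(0.0350) = 0.187

0.187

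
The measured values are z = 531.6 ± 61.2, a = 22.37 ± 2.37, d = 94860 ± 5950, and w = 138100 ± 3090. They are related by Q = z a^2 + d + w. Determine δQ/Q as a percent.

12.9%

Let p = z·a^2 = 266000. δp/p = √((1·δz/z)² + (2·δa/a)²) = √(0.0133 + 0.0449) = 0.241, so δp = 64200.
Q = p + d + w: δQ = √(δp² + δd² + δw²) = √(4.12e+09 + 3.54e+07 + 9.55e+06) = 64500
Q = 499000, so δQ/Q = 64500/499000 = 0.129.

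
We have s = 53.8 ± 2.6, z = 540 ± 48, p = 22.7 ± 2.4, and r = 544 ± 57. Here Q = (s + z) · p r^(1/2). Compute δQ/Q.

0.143

Let u = s + z = 594. δu = √(δs² + δz²) = √(6.76 + 2300) = 48.1, so δu/u = 0.0810.
Q is then a monomial in u, p, r:
δQ/Q = √((δu/u)² + (1·δp/p)² + (½·δr/r)²) = √(0.00655 + 0.0112 + 0.00274) = 0.143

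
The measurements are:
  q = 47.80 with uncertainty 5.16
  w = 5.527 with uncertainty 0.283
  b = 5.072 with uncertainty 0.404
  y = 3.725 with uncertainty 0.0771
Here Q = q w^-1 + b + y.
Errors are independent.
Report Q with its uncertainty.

17.45 ± 1.11

Let p = q·w^-1 = 8.648. δp/p = √((1·δq/q)² + (-1·δw/w)²) = √(0.0117 + 0.00262) = 0.119, so δp = 1.03.
Q = p + b + y: δQ = √(δp² + δb² + δy²) = √(1.07 + 0.163 + 0.00594) = 1.11
Q = 17.45.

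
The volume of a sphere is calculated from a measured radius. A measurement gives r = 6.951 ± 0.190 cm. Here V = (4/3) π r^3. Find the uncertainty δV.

V is a product of powers, so relative uncertainties combine in quadrature:
  (3·δr/r)² = (3×0.0273)² = 0.00672
δV/V = √(0.00672) = 0.0820
V = 1407 cm^3, so δV = 0.0820 × 1407 = 115 cm^3.

115 cm^3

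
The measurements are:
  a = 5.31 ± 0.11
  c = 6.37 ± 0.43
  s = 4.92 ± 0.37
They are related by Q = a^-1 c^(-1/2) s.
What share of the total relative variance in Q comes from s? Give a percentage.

78.3%

(δQ/Q)² = (-1·δa/a)² + (−½·δc/c)² + (1·δs/s)²
  a term: (-1×0.0207)² = 0.000429
  c term: (-0.5×0.0675)² = 0.00114
  s term: (1×0.0752)² = 0.00566
Total = 0.00722. Share from s = 0.00566/0.00722 = 0.783.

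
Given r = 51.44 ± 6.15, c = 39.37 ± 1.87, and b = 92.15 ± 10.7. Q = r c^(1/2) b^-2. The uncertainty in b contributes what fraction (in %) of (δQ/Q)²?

(δQ/Q)² = (1·δr/r)² + (½·δc/c)² + (-2·δb/b)²
  r term: (1×0.120)² = 0.0143
  c term: (0.5×0.0475)² = 0.000564
  b term: (-2×0.116)² = 0.0539
Total = 0.0688. Share from b = 0.0539/0.0688 = 0.784.

78.4%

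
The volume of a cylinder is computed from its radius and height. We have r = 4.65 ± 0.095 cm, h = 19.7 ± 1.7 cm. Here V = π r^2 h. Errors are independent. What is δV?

128 cm^3

Products/powers → add relative errors in quadrature, weighted by exponent:
  (2·δr/r)² = (2×0.0204)² = 0.00167;  (1·δh/h)² = (1×0.0863)² = 0.00745
δV/V = √(0.00912) = 0.0955
V = 1340 cm^3, so δV = 0.0955 × 1340 = 128 cm^3.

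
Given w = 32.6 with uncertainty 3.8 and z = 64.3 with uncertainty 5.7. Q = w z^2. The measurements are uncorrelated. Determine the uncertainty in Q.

For a monomial Q ∝ w, z^2, fractional errors add in quadrature:
  (1·δw/w)² = (1×0.117)² = 0.0136;  (2·δz/z)² = (2×0.0886)² = 0.0314
δQ/Q = √(0.0450) = 0.212
Q = 1.35e+05, so δQ = 0.212 × 1.35e+05 = 28600.

28600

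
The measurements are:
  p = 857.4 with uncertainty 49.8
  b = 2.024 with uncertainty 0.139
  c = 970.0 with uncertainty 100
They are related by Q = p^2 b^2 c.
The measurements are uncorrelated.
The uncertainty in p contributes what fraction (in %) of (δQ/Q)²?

31.4%

(δQ/Q)² = (2·δp/p)² + (2·δb/b)² + (1·δc/c)²
  p term: (2×0.0581)² = 0.0135
  b term: (2×0.0687)² = 0.0189
  c term: (1×0.103)² = 0.0106
Total = 0.0430. Share from p = 0.0135/0.0430 = 0.314.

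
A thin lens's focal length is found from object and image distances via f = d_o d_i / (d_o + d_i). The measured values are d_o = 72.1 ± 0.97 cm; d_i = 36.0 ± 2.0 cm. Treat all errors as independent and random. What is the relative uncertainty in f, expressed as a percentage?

3.73%

∂f/∂d_o = (d_i/(d_o+d_i))² = 0.111;  ∂f/∂d_i = (d_o/(d_o+d_i))² = 0.445
δf = √((∂f/∂d_o · δd_o)² + (∂f/∂d_i · δd_i)²) = √(0.0116 + 0.792) = 0.896 cm
f = 24.0 cm, so δf/f = 0.896/24.0 = 0.0373.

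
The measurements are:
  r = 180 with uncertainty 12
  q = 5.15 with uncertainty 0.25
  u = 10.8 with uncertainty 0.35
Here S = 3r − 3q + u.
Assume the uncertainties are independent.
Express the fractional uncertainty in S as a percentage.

Sums and differences: (δS)² = Σ (cᵢ δxᵢ)².
  (3·δr)² = 1300;  (3·δq)² = 0.562;  (δu)² = 0.122
δS = √(1300) = 36.0
S = 535, so δS/S = 36.0/535 = 0.0673.

6.73%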